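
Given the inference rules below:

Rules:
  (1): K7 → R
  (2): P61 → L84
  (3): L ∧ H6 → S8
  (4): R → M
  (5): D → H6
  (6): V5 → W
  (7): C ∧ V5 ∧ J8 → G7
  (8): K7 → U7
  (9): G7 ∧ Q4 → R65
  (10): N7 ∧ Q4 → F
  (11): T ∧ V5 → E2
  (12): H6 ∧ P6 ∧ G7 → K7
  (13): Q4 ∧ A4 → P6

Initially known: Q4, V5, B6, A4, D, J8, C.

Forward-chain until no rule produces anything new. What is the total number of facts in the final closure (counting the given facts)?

16

[1] (5) [D → H6]; (6) [V5 → W]; (7) [C ∧ V5 ∧ J8 → G7]; (13) [Q4 ∧ A4 → P6]. ⇒ new: H6, W, G7, P6.
[2] (9) [G7 ∧ Q4 → R65]; (12) [H6 ∧ P6 ∧ G7 → K7]. ⇒ new: R65, K7.
[3] (1) [K7 → R]; (8) [K7 → U7]. ⇒ new: R, U7.
[4] (4) [R → M]. ⇒ new: M.
Closure: {A4, B6, C, D, G7, H6, J8, K7, M, P6, Q4, R, R65, U7, V5, W} — 16 facts.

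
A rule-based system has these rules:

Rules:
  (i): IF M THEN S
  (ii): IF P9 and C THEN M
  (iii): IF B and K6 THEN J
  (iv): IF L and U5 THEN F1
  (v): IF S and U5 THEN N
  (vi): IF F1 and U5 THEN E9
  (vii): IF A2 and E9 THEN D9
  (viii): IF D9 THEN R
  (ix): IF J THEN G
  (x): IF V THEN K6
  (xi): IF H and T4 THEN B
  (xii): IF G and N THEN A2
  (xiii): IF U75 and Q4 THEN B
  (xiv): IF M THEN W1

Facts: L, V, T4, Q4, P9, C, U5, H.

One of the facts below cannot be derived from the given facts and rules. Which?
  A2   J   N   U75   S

Round 1: (ii) [IF P9 and C THEN M]; (iv) [IF L and U5 THEN F1]; (x) [IF V THEN K6]; (xi) [IF H and T4 THEN B]. Adds M, F1, K6, B.
Round 2: (i) [IF M THEN S]; (iii) [IF B and K6 THEN J]; (vi) [IF F1 and U5 THEN E9]; (xiv) [IF M THEN W1]. Adds S, J, E9, W1.
Round 3: (v) [IF S and U5 THEN N]; (ix) [IF J THEN G]. Adds N, G.
Round 4: (xii) [IF G and N THEN A2]. Adds A2.
Round 5: (vii) [IF A2 and E9 THEN D9]. Adds D9.
Round 6: (viii) [IF D9 THEN R]. Adds R.
Derived: N (round 3), S (round 2), A2 (round 4), J (round 2). U75 never appears in any round.

U75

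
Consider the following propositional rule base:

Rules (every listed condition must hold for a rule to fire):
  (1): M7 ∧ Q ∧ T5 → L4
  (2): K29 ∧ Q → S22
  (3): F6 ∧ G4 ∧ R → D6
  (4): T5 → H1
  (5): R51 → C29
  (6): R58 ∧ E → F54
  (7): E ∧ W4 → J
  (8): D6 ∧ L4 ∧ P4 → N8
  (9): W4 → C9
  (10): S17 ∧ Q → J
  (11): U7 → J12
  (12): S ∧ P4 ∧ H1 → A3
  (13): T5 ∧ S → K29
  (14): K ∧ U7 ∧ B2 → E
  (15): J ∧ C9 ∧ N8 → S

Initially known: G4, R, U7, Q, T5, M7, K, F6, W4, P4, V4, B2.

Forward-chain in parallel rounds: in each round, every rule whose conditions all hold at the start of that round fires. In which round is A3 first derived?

4

[1] (1) [M7 ∧ Q ∧ T5 → L4]; (3) [F6 ∧ G4 ∧ R → D6]; (4) [T5 → H1]; (9) [W4 → C9]; (11) [U7 → J12]; (14) [K ∧ U7 ∧ B2 → E]. ⇒ new: L4, D6, H1, C9, J12, E.
[2] (7) [E ∧ W4 → J]; (8) [D6 ∧ L4 ∧ P4 → N8]. ⇒ new: J, N8.
[3] (15) [J ∧ C9 ∧ N8 → S]. ⇒ new: S.
[4] (12) [S ∧ P4 ∧ H1 → A3]; (13) [T5 ∧ S → K29]. ⇒ new: A3, K29.
A3 first appears in round 4.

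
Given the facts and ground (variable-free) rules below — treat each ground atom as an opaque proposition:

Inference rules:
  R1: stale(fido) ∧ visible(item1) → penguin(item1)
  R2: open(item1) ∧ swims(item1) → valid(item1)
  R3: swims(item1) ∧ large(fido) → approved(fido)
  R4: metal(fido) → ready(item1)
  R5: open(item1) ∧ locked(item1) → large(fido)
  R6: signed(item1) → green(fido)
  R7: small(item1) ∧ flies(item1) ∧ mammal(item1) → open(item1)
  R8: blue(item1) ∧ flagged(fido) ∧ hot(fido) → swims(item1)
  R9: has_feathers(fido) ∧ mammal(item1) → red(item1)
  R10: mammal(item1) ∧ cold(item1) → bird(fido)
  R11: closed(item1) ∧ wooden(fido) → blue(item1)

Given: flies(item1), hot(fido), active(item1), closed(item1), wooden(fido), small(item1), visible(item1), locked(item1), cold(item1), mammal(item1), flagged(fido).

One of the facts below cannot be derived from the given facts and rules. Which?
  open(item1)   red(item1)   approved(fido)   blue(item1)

Round 1 — R7, R10, R11, derive open(item1), bird(fido), blue(item1).
Round 2 — R5, R8, derive large(fido), swims(item1).
Round 3 — R2, R3, derive valid(item1), approved(fido).
Derived: blue(item1) (round 1), approved(fido) (round 3), open(item1) (round 1). red(item1) never appears in any round.

red(item1)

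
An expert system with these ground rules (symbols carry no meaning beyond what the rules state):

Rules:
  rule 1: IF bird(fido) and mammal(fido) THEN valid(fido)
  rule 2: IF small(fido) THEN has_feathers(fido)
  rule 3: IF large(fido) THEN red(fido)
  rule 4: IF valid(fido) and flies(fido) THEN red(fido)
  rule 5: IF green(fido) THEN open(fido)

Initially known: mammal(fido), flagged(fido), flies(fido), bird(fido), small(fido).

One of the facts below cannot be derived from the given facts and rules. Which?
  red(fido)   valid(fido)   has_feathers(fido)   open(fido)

Round 1: rule 1 [IF bird(fido) and mammal(fido) THEN valid(fido)]; rule 2 [IF small(fido) THEN has_feathers(fido)]. New: valid(fido), has_feathers(fido).
Round 2: rule 4 [IF valid(fido) and flies(fido) THEN red(fido)]. New: red(fido).
Derived: red(fido) (round 2), valid(fido) (round 1), has_feathers(fido) (round 1). open(fido) never appears in any round.

open(fido)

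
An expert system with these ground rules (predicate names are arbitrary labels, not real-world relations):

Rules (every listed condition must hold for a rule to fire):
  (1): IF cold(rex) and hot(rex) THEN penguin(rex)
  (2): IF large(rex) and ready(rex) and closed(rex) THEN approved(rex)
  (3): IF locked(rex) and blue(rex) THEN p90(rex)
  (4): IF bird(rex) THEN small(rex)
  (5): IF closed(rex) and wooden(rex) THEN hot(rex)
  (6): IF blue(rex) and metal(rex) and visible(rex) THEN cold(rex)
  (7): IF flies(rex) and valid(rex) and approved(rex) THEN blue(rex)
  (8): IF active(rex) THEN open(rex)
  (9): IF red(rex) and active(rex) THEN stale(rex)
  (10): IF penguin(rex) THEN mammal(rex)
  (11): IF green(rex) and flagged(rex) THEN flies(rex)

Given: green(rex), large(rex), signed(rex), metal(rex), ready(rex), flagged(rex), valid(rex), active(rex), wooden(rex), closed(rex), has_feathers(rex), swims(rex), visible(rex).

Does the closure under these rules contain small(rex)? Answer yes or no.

no

Round 1 — (2), (5), (8), (11), derive approved(rex), hot(rex), open(rex), flies(rex).
Round 2 — (7), derive blue(rex).
Round 3 — (6), derive cold(rex).
Round 4 — (1), derive penguin(rex).
Round 5 — (10), derive mammal(rex).
Fixed point reached. small(rex) is concluded only by (4); (4) needs bird(rex) (never derived).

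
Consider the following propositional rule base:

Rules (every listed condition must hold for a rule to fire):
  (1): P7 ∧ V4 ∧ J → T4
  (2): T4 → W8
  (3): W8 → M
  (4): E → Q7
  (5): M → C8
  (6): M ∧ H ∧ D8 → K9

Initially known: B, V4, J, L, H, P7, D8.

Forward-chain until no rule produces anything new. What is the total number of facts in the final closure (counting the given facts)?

[1] (1) [P7 ∧ V4 ∧ J → T4]. ⇒ new: T4.
[2] (2) [T4 → W8]. ⇒ new: W8.
[3] (3) [W8 → M]. ⇒ new: M.
[4] (5) [M → C8]; (6) [M ∧ H ∧ D8 → K9]. ⇒ new: C8, K9.
Closure: {B, C8, D8, H, J, K9, L, M, P7, T4, V4, W8} — 12 facts.

12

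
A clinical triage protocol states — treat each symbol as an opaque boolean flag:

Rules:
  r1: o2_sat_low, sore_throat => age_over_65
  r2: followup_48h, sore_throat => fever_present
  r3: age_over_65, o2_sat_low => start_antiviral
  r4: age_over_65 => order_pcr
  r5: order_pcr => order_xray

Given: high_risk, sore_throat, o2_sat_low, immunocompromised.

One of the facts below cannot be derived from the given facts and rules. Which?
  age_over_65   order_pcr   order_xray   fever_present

Round 1: r1 [o2_sat_low, sore_throat => age_over_65]. Adds age_over_65.
Round 2: r3 [age_over_65, o2_sat_low => start_antiviral]; r4 [age_over_65 => order_pcr]. Adds start_antiviral, order_pcr.
Round 3: r5 [order_pcr => order_xray]. Adds order_xray.
Derived: order_xray (round 3), order_pcr (round 2), age_over_65 (round 1). fever_present never appears in any round.

fever_present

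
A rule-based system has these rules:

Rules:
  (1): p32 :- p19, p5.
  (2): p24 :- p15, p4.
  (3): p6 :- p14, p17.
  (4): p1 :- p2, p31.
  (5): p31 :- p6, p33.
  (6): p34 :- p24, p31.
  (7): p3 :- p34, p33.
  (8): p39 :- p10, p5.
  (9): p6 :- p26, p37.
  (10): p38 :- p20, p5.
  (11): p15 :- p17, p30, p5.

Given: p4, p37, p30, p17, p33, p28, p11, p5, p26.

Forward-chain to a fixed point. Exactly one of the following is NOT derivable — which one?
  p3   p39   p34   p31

p39

Round 1 — (9), (11), derive p6, p15.
Round 2 — (2), (5), derive p24, p31.
Round 3 — (6), derive p34.
Round 4 — (7), derive p3.
Derived: p31 (round 2), p34 (round 3), p3 (round 4). p39 never appears in any round.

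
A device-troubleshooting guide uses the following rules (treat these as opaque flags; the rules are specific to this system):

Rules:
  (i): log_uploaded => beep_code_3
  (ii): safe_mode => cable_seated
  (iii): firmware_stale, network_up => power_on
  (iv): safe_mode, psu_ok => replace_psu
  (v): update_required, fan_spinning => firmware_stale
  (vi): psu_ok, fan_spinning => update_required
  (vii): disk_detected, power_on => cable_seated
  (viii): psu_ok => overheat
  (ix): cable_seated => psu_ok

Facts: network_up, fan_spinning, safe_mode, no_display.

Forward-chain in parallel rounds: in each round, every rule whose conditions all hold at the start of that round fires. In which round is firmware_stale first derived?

Round 1 — (ii), derive cable_seated.
Round 2 — (ix), derive psu_ok.
Round 3 — (iv), (vi), (viii), derive replace_psu, update_required, overheat.
Round 4 — (v), derive firmware_stale.
firmware_stale first appears in round 4.

4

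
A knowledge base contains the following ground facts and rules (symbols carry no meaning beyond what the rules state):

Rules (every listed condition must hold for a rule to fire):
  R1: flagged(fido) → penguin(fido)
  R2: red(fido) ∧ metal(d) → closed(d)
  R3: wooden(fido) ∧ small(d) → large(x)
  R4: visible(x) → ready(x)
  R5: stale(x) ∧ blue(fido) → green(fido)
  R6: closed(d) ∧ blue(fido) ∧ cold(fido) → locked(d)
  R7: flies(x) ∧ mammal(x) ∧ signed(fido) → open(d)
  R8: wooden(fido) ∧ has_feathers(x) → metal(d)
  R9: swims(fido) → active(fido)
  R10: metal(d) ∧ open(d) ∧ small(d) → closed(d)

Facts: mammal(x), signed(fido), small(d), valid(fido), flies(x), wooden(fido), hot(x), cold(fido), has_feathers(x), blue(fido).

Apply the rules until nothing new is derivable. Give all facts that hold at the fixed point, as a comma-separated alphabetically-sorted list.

blue(fido), closed(d), cold(fido), flies(x), has_feathers(x), hot(x), large(x), locked(d), mammal(x), metal(d), open(d), signed(fido), small(d), valid(fido), wooden(fido)

Round 1 fires R3, R7, R8, giving large(x), open(d), metal(d).
Round 2 fires R10, giving closed(d).
Round 3 fires R6, giving locked(d).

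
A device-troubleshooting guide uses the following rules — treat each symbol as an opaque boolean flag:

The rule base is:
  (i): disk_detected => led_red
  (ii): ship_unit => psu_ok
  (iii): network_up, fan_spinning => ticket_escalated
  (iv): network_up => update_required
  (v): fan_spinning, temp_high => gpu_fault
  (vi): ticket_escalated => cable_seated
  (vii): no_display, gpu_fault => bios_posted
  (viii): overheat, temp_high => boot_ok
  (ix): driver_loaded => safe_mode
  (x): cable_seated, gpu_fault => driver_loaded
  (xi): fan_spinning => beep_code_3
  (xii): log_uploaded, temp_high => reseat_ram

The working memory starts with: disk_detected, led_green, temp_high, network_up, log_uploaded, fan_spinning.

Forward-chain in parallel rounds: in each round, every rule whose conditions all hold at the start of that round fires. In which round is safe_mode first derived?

4

Round 1 — (i), (iii), (iv), (v), (xi), (xii), derive led_red, ticket_escalated, update_required, gpu_fault, beep_code_3, reseat_ram.
Round 2 — (vi), derive cable_seated.
Round 3 — (x), derive driver_loaded.
Round 4 — (ix), derive safe_mode.
safe_mode first appears in round 4.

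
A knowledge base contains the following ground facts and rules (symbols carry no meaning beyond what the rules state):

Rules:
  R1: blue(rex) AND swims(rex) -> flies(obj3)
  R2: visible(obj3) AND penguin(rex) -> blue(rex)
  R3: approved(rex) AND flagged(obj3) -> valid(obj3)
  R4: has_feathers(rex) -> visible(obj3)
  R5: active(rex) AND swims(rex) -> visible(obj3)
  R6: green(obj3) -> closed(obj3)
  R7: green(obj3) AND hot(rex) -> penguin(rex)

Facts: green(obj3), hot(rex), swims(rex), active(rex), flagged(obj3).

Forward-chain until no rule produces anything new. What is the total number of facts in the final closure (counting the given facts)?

Round 1: R5 [active(rex) AND swims(rex) -> visible(obj3)]; R6 [green(obj3) -> closed(obj3)]; R7 [green(obj3) AND hot(rex) -> penguin(rex)]. New: visible(obj3), closed(obj3), penguin(rex).
Round 2: R2 [visible(obj3) AND penguin(rex) -> blue(rex)]. New: blue(rex).
Round 3: R1 [blue(rex) AND swims(rex) -> flies(obj3)]. New: flies(obj3).
Closure: {active(rex), blue(rex), closed(obj3), flagged(obj3), flies(obj3), green(obj3), hot(rex), penguin(rex), swims(rex), visible(obj3)} — 10 facts.

10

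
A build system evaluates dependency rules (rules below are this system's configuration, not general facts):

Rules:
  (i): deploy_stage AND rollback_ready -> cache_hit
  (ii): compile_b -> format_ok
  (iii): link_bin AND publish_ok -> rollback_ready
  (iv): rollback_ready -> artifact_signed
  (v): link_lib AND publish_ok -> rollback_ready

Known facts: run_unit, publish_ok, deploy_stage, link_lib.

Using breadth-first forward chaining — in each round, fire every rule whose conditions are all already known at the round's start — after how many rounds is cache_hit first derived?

2

Round 1 — (v), derive rollback_ready.
Round 2 — (i), (iv), derive cache_hit, artifact_signed.
cache_hit first appears in round 2.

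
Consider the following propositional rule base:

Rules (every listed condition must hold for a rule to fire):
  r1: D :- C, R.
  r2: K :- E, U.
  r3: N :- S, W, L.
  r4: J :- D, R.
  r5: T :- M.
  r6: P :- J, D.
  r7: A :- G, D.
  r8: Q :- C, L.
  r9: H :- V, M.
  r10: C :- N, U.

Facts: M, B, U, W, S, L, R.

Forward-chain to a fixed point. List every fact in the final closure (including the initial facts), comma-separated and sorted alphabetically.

B, C, D, J, L, M, N, P, Q, R, S, T, U, W

Round 1 — r3, r5, derive N, T.
Round 2 — r10, derive C.
Round 3 — r1, r8, derive D, Q.
Round 4 — r4, derive J.
Round 5 — r6, derive P.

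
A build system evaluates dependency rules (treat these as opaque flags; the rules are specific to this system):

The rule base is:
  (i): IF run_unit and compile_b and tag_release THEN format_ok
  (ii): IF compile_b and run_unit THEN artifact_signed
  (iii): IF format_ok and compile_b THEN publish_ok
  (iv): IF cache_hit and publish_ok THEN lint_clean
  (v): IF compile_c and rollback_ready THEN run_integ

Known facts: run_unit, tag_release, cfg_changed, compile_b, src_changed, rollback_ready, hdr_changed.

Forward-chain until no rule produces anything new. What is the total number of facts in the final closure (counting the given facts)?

10

Round 1: (i) [IF run_unit and compile_b and tag_release THEN format_ok]; (ii) [IF compile_b and run_unit THEN artifact_signed]. New: format_ok, artifact_signed.
Round 2: (iii) [IF format_ok and compile_b THEN publish_ok]. New: publish_ok.
Closure: {artifact_signed, cfg_changed, compile_b, format_ok, hdr_changed, publish_ok, rollback_ready, run_unit, src_changed, tag_release} — 10 facts.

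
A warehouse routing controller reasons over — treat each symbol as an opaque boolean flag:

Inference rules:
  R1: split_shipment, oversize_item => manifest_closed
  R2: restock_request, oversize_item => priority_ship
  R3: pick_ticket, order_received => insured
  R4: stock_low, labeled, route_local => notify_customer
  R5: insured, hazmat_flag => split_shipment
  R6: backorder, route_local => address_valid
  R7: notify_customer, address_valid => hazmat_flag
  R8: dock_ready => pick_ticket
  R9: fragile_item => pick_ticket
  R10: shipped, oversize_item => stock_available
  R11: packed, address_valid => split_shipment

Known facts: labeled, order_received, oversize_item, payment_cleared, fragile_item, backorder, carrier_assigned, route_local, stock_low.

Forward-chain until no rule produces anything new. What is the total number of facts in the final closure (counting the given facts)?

Round 1 fires R4, R6, R9, giving notify_customer, address_valid, pick_ticket.
Round 2 fires R3, R7, giving insured, hazmat_flag.
Round 3 fires R5, giving split_shipment.
Round 4 fires R1, giving manifest_closed.
Closure: {address_valid, backorder, carrier_assigned, fragile_item, hazmat_flag, insured, labeled, manifest_closed, notify_customer, order_received, oversize_item, payment_cleared, pick_ticket, route_local, split_shipment, stock_low} — 16 facts.

16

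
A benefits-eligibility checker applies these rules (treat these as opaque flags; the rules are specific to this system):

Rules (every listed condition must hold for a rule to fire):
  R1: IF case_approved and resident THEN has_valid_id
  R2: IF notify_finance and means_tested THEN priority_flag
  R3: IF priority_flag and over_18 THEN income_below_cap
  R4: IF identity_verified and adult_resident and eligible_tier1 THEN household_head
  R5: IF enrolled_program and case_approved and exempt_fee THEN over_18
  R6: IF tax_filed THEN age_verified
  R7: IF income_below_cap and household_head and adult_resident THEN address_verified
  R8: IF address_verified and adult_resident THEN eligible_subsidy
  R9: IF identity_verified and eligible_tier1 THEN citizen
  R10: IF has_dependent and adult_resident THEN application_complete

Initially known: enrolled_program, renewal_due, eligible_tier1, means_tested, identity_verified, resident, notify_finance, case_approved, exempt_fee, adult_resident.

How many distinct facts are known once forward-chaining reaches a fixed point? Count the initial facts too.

18

Round 1: R1 [IF case_approved and resident THEN has_valid_id]; R2 [IF notify_finance and means_tested THEN priority_flag]; R4 [IF identity_verified and adult_resident and eligible_tier1 THEN household_head]; R5 [IF enrolled_program and case_approved and exempt_fee THEN over_18]; R9 [IF identity_verified and eligible_tier1 THEN citizen]. Adds has_valid_id, priority_flag, household_head, over_18, citizen.
Round 2: R3 [IF priority_flag and over_18 THEN income_below_cap]. Adds income_below_cap.
Round 3: R7 [IF income_below_cap and household_head and adult_resident THEN address_verified]. Adds address_verified.
Round 4: R8 [IF address_verified and adult_resident THEN eligible_subsidy]. Adds eligible_subsidy.
Closure: {address_verified, adult_resident, case_approved, citizen, eligible_subsidy, eligible_tier1, enrolled_program, exempt_fee, has_valid_id, household_head, identity_verified, income_below_cap, means_tested, notify_finance, over_18, priority_flag, renewal_due, resident} — 18 facts.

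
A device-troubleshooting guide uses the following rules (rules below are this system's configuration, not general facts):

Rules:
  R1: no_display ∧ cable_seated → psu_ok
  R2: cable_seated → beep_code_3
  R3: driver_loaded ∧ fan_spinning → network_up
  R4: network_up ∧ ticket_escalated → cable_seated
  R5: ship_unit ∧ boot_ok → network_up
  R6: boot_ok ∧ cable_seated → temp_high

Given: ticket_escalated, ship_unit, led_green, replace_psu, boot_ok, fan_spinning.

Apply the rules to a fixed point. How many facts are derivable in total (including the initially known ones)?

[1] R5 [ship_unit ∧ boot_ok → network_up]. ⇒ new: network_up.
[2] R4 [network_up ∧ ticket_escalated → cable_seated]. ⇒ new: cable_seated.
[3] R2 [cable_seated → beep_code_3]; R6 [boot_ok ∧ cable_seated → temp_high]. ⇒ new: beep_code_3, temp_high.
Closure: {beep_code_3, boot_ok, cable_seated, fan_spinning, led_green, network_up, replace_psu, ship_unit, temp_high, ticket_escalated} — 10 facts.

10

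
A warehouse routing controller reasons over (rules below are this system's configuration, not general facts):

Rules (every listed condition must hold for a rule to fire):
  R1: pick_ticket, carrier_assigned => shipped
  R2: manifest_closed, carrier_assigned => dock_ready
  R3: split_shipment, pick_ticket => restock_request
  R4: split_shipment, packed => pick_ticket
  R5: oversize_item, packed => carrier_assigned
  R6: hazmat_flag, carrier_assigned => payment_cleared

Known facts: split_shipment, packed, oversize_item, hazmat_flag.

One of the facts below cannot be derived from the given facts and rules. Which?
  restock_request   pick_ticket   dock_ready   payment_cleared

[1] R4 [split_shipment, packed => pick_ticket]; R5 [oversize_item, packed => carrier_assigned]. ⇒ new: pick_ticket, carrier_assigned.
[2] R1 [pick_ticket, carrier_assigned => shipped]; R3 [split_shipment, pick_ticket => restock_request]; R6 [hazmat_flag, carrier_assigned => payment_cleared]. ⇒ new: shipped, restock_request, payment_cleared.
Derived: restock_request (round 2), pick_ticket (round 1), payment_cleared (round 2). dock_ready never appears in any round.

dock_ready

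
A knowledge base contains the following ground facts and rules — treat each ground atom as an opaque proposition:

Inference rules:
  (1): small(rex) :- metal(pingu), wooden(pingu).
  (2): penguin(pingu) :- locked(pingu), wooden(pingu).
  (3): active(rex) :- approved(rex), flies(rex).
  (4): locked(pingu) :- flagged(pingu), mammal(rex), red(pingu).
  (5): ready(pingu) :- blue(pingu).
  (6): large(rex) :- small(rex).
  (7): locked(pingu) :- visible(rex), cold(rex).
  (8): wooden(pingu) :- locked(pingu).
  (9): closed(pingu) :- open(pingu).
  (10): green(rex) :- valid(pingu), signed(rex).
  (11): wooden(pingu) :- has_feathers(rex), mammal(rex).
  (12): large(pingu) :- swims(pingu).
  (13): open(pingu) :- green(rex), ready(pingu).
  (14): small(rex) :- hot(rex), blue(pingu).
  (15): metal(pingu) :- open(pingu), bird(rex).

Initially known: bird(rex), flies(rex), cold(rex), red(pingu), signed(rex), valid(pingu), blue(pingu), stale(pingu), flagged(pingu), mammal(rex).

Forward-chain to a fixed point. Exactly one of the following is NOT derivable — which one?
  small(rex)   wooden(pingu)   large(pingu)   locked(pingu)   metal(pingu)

large(pingu)

[1] (4) [locked(pingu) :- flagged(pingu), mammal(rex), red(pingu).]; (5) [ready(pingu) :- blue(pingu).]; (10) [green(rex) :- valid(pingu), signed(rex).]. ⇒ new: locked(pingu), ready(pingu), green(rex).
[2] (8) [wooden(pingu) :- locked(pingu).]; (13) [open(pingu) :- green(rex), ready(pingu).]. ⇒ new: wooden(pingu), open(pingu).
[3] (2) [penguin(pingu) :- locked(pingu), wooden(pingu).]; (9) [closed(pingu) :- open(pingu).]; (15) [metal(pingu) :- open(pingu), bird(rex).]. ⇒ new: penguin(pingu), closed(pingu), metal(pingu).
[4] (1) [small(rex) :- metal(pingu), wooden(pingu).]. ⇒ new: small(rex).
[5] (6) [large(rex) :- small(rex).]. ⇒ new: large(rex).
Derived: metal(pingu) (round 3), locked(pingu) (round 1), wooden(pingu) (round 2), small(rex) (round 4). large(pingu) never appears in any round.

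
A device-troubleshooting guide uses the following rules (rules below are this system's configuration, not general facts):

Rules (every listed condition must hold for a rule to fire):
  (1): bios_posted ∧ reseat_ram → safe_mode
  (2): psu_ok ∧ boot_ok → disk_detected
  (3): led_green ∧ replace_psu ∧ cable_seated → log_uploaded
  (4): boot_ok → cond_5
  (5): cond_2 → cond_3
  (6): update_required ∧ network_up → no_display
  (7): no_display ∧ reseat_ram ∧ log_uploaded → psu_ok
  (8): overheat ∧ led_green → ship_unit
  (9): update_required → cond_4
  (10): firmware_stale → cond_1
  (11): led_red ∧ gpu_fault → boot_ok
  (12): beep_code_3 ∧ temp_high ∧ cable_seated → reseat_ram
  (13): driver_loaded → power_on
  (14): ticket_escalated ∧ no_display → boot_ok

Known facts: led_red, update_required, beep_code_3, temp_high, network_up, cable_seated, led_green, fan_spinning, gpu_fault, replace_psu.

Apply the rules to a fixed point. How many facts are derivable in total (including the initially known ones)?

18

Round 1 fires (3), (6), (9), (11), (12), giving log_uploaded, no_display, cond_4, boot_ok, reseat_ram.
Round 2 fires (4), (7), giving cond_5, psu_ok.
Round 3 fires (2), giving disk_detected.
Closure: {beep_code_3, boot_ok, cable_seated, cond_4, cond_5, disk_detected, fan_spinning, gpu_fault, led_green, led_red, log_uploaded, network_up, no_display, psu_ok, replace_psu, reseat_ram, temp_high, update_required} — 18 facts.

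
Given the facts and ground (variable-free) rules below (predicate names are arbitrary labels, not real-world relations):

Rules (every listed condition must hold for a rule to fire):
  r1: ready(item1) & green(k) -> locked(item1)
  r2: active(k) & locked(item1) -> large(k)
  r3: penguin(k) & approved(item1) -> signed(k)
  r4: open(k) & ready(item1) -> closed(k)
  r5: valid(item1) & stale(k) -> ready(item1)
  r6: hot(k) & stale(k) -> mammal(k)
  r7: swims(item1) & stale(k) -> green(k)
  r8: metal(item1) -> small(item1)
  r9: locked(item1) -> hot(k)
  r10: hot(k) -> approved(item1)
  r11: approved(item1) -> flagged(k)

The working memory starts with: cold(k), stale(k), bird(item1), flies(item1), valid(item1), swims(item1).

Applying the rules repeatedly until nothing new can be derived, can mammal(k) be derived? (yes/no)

yes

Round 1: r5 [valid(item1) & stale(k) -> ready(item1)]; r7 [swims(item1) & stale(k) -> green(k)]. New: ready(item1), green(k).
Round 2: r1 [ready(item1) & green(k) -> locked(item1)]. New: locked(item1).
Round 3: r9 [locked(item1) -> hot(k)]. New: hot(k).
Round 4: r6 [hot(k) & stale(k) -> mammal(k)]; r10 [hot(k) -> approved(item1)]. New: mammal(k), approved(item1).
Round 5: r11 [approved(item1) -> flagged(k)]. New: flagged(k).
mammal(k) appears in round 4, so it is derivable.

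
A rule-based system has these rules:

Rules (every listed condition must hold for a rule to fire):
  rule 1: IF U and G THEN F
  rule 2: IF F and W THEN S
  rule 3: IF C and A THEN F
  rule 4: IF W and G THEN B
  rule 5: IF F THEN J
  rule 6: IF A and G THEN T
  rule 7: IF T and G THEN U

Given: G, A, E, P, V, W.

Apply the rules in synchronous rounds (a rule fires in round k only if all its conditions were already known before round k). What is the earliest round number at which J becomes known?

Round 1 fires rule 4, rule 6, giving B, T.
Round 2 fires rule 7, giving U.
Round 3 fires rule 1, giving F.
Round 4 fires rule 2, rule 5, giving S, J.
J first appears in round 4.

4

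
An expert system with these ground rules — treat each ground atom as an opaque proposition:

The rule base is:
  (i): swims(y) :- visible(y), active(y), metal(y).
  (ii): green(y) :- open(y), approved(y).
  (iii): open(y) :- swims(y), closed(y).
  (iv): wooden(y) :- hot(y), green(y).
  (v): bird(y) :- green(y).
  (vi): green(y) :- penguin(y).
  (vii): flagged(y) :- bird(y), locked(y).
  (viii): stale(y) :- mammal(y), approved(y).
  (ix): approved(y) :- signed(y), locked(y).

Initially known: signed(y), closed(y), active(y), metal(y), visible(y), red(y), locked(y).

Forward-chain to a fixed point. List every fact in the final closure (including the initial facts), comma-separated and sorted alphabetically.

Round 1: (i) [swims(y) :- visible(y), active(y), metal(y).]; (ix) [approved(y) :- signed(y), locked(y).]. New: swims(y), approved(y).
Round 2: (iii) [open(y) :- swims(y), closed(y).]. New: open(y).
Round 3: (ii) [green(y) :- open(y), approved(y).]. New: green(y).
Round 4: (v) [bird(y) :- green(y).]. New: bird(y).
Round 5: (vii) [flagged(y) :- bird(y), locked(y).]. New: flagged(y).

active(y), approved(y), bird(y), closed(y), flagged(y), green(y), locked(y), metal(y), open(y), red(y), signed(y), swims(y), visible(y)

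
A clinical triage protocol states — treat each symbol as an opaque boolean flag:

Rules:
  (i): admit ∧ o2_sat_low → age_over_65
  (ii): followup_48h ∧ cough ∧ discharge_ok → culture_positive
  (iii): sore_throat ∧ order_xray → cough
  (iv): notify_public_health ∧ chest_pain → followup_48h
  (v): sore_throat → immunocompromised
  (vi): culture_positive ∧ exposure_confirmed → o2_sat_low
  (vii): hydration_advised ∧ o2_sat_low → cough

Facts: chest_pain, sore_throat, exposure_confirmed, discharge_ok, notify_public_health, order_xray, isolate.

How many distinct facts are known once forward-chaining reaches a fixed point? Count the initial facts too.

Round 1: (iii) [sore_throat ∧ order_xray → cough]; (iv) [notify_public_health ∧ chest_pain → followup_48h]; (v) [sore_throat → immunocompromised]. New: cough, followup_48h, immunocompromised.
Round 2: (ii) [followup_48h ∧ cough ∧ discharge_ok → culture_positive]. New: culture_positive.
Round 3: (vi) [culture_positive ∧ exposure_confirmed → o2_sat_low]. New: o2_sat_low.
Closure: {chest_pain, cough, culture_positive, discharge_ok, exposure_confirmed, followup_48h, immunocompromised, isolate, notify_public_health, o2_sat_low, order_xray, sore_throat} — 12 facts.

12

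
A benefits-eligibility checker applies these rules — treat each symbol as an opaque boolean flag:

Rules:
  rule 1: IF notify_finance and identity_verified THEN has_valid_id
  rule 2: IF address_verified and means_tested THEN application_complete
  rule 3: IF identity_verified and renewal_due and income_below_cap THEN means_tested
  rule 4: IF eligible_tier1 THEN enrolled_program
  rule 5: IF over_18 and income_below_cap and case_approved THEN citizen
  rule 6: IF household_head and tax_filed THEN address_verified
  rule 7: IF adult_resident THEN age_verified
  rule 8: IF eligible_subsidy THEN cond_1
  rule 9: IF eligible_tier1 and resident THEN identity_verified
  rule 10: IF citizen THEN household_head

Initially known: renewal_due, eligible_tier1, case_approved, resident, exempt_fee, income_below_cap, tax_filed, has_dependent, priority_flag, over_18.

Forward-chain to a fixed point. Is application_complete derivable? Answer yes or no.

Round 1: rule 4 [IF eligible_tier1 THEN enrolled_program]; rule 5 [IF over_18 and income_below_cap and case_approved THEN citizen]; rule 9 [IF eligible_tier1 and resident THEN identity_verified]. New: enrolled_program, citizen, identity_verified.
Round 2: rule 3 [IF identity_verified and renewal_due and income_below_cap THEN means_tested]; rule 10 [IF citizen THEN household_head]. New: means_tested, household_head.
Round 3: rule 6 [IF household_head and tax_filed THEN address_verified]. New: address_verified.
Round 4: rule 2 [IF address_verified and means_tested THEN application_complete]. New: application_complete.
application_complete appears in round 4, so it is derivable.

yes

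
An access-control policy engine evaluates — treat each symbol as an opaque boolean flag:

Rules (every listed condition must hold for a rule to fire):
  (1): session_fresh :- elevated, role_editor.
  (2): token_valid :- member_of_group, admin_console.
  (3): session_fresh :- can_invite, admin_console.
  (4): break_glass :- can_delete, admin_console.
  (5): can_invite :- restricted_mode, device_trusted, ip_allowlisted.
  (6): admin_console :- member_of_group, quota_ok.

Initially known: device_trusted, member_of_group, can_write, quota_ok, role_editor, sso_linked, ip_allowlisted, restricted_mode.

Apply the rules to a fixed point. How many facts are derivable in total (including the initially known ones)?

[1] (5) [can_invite :- restricted_mode, device_trusted, ip_allowlisted.]; (6) [admin_console :- member_of_group, quota_ok.]. ⇒ new: can_invite, admin_console.
[2] (2) [token_valid :- member_of_group, admin_console.]; (3) [session_fresh :- can_invite, admin_console.]. ⇒ new: token_valid, session_fresh.
Closure: {admin_console, can_invite, can_write, device_trusted, ip_allowlisted, member_of_group, quota_ok, restricted_mode, role_editor, session_fresh, sso_linked, token_valid} — 12 facts.

12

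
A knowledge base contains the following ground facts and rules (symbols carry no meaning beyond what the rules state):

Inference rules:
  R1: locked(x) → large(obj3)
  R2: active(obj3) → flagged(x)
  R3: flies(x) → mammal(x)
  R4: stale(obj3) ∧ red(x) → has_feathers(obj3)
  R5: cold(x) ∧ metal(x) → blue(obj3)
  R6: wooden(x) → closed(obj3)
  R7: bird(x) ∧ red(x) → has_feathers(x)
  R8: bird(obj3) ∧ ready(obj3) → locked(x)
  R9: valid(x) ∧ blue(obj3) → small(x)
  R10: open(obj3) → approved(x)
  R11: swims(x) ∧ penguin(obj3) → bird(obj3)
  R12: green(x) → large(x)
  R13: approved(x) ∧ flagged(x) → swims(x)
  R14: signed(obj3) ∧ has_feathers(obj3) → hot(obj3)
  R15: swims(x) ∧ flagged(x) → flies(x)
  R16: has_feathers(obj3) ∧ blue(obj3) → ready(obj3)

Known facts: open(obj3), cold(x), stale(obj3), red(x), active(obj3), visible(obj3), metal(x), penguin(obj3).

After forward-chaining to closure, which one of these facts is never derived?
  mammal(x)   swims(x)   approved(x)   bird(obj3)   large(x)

Round 1: R2 [active(obj3) → flagged(x)]; R4 [stale(obj3) ∧ red(x) → has_feathers(obj3)]; R5 [cold(x) ∧ metal(x) → blue(obj3)]; R10 [open(obj3) → approved(x)]. New: flagged(x), has_feathers(obj3), blue(obj3), approved(x).
Round 2: R13 [approved(x) ∧ flagged(x) → swims(x)]; R16 [has_feathers(obj3) ∧ blue(obj3) → ready(obj3)]. New: swims(x), ready(obj3).
Round 3: R11 [swims(x) ∧ penguin(obj3) → bird(obj3)]; R15 [swims(x) ∧ flagged(x) → flies(x)]. New: bird(obj3), flies(x).
Round 4: R3 [flies(x) → mammal(x)]; R8 [bird(obj3) ∧ ready(obj3) → locked(x)]. New: mammal(x), locked(x).
Round 5: R1 [locked(x) → large(obj3)]. New: large(obj3).
Derived: bird(obj3) (round 3), mammal(x) (round 4), approved(x) (round 1), swims(x) (round 2). large(x) never appears in any round.

large(x)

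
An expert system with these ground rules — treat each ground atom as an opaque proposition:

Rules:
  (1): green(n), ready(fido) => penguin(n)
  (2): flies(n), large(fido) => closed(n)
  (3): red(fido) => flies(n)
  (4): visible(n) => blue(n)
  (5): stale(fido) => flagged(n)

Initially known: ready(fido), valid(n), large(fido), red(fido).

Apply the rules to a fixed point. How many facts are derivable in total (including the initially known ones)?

Round 1 — (3), derive flies(n).
Round 2 — (2), derive closed(n).
Closure: {closed(n), flies(n), large(fido), ready(fido), red(fido), valid(n)} — 6 facts.

6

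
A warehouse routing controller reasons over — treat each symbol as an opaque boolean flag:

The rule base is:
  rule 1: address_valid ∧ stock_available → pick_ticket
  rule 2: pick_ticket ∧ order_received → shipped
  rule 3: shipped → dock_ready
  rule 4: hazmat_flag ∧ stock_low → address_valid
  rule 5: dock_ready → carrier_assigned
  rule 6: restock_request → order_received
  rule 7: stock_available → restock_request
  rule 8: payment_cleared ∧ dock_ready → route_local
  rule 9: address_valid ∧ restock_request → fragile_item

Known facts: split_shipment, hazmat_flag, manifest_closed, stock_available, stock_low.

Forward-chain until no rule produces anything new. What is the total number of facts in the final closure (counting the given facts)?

13

Round 1 fires rule 4, rule 7, giving address_valid, restock_request.
Round 2 fires rule 1, rule 6, rule 9, giving pick_ticket, order_received, fragile_item.
Round 3 fires rule 2, giving shipped.
Round 4 fires rule 3, giving dock_ready.
Round 5 fires rule 5, giving carrier_assigned.
Closure: {address_valid, carrier_assigned, dock_ready, fragile_item, hazmat_flag, manifest_closed, order_received, pick_ticket, restock_request, shipped, split_shipment, stock_available, stock_low} — 13 facts.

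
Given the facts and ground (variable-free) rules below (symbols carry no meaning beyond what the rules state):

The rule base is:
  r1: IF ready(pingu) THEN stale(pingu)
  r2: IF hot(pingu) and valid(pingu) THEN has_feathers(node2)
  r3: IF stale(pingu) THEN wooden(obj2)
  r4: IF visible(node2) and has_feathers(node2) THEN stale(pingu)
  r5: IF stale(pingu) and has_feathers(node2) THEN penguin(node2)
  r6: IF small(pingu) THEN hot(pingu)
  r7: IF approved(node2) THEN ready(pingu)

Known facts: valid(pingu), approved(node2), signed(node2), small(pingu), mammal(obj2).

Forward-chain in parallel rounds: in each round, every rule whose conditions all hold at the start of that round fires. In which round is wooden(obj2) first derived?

3

[1] r6 [IF small(pingu) THEN hot(pingu)]; r7 [IF approved(node2) THEN ready(pingu)]. ⇒ new: hot(pingu), ready(pingu).
[2] r1 [IF ready(pingu) THEN stale(pingu)]; r2 [IF hot(pingu) and valid(pingu) THEN has_feathers(node2)]. ⇒ new: stale(pingu), has_feathers(node2).
[3] r3 [IF stale(pingu) THEN wooden(obj2)]; r5 [IF stale(pingu) and has_feathers(node2) THEN penguin(node2)]. ⇒ new: wooden(obj2), penguin(node2).
wooden(obj2) first appears in round 3.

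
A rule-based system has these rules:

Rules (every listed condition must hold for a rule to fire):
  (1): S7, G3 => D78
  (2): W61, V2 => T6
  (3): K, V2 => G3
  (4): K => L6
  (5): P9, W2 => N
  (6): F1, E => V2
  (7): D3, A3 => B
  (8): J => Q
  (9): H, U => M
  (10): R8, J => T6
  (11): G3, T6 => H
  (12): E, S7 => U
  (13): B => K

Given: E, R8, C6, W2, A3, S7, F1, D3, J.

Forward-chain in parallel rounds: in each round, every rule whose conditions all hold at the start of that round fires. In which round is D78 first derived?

Round 1: (6) [F1, E => V2]; (7) [D3, A3 => B]; (8) [J => Q]; (10) [R8, J => T6]; (12) [E, S7 => U]. Adds V2, B, Q, T6, U.
Round 2: (13) [B => K]. Adds K.
Round 3: (3) [K, V2 => G3]; (4) [K => L6]. Adds G3, L6.
Round 4: (1) [S7, G3 => D78]; (11) [G3, T6 => H]. Adds D78, H.
D78 first appears in round 4.

4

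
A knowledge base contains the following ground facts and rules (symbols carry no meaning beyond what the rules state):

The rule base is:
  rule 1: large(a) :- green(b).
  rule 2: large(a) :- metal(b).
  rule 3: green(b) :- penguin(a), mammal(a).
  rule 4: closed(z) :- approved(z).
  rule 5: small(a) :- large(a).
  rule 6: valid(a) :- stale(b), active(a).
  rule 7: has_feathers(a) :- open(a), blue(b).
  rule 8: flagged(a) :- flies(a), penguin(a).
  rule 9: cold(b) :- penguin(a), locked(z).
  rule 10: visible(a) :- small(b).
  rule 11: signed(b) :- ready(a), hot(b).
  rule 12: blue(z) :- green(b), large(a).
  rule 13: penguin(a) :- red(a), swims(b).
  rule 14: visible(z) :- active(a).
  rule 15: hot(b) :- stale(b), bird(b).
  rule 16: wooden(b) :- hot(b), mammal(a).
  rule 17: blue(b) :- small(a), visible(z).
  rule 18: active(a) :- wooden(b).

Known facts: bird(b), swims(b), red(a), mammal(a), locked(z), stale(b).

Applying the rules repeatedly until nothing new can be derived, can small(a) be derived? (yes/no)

yes

Round 1: rule 13 [penguin(a) :- red(a), swims(b).]; rule 15 [hot(b) :- stale(b), bird(b).]. Adds penguin(a), hot(b).
Round 2: rule 3 [green(b) :- penguin(a), mammal(a).]; rule 9 [cold(b) :- penguin(a), locked(z).]; rule 16 [wooden(b) :- hot(b), mammal(a).]. Adds green(b), cold(b), wooden(b).
Round 3: rule 1 [large(a) :- green(b).]; rule 18 [active(a) :- wooden(b).]. Adds large(a), active(a).
Round 4: rule 5 [small(a) :- large(a).]; rule 6 [valid(a) :- stale(b), active(a).]; rule 12 [blue(z) :- green(b), large(a).]; rule 14 [visible(z) :- active(a).]. Adds small(a), valid(a), blue(z), visible(z).
Round 5: rule 17 [blue(b) :- small(a), visible(z).]. Adds blue(b).
small(a) appears in round 4, so it is derivable.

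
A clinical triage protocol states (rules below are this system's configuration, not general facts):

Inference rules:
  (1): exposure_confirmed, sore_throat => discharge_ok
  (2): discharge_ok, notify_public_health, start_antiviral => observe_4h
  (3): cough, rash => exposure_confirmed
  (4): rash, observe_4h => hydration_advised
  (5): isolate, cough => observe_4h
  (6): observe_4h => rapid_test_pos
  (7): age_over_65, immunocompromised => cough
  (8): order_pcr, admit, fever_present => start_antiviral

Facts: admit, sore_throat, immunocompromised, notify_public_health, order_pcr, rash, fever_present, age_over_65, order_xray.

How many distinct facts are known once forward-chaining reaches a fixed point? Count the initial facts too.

Round 1 fires (7), (8), giving cough, start_antiviral.
Round 2 fires (3), giving exposure_confirmed.
Round 3 fires (1), giving discharge_ok.
Round 4 fires (2), giving observe_4h.
Round 5 fires (4), (6), giving hydration_advised, rapid_test_pos.
Closure: {admit, age_over_65, cough, discharge_ok, exposure_confirmed, fever_present, hydration_advised, immunocompromised, notify_public_health, observe_4h, order_pcr, order_xray, rapid_test_pos, rash, sore_throat, start_antiviral} — 16 facts.

16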